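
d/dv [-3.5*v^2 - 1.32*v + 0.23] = -7.0*v - 1.32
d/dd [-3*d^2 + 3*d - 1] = 3 - 6*d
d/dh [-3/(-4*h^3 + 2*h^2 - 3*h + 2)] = 3*(-12*h^2 + 4*h - 3)/(4*h^3 - 2*h^2 + 3*h - 2)^2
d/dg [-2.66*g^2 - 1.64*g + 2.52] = -5.32*g - 1.64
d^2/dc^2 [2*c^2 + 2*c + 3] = 4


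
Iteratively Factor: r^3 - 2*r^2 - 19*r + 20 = (r - 1)*(r^2 - r - 20) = (r - 1)*(r + 4)*(r - 5)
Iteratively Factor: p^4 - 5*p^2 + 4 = (p + 2)*(p^3 - 2*p^2 - p + 2) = (p + 1)*(p + 2)*(p^2 - 3*p + 2) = (p - 1)*(p + 1)*(p + 2)*(p - 2)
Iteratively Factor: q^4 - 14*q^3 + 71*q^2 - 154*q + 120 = (q - 5)*(q^3 - 9*q^2 + 26*q - 24) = (q - 5)*(q - 4)*(q^2 - 5*q + 6) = (q - 5)*(q - 4)*(q - 2)*(q - 3)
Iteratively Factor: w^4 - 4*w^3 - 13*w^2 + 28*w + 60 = (w - 3)*(w^3 - w^2 - 16*w - 20) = (w - 5)*(w - 3)*(w^2 + 4*w + 4) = (w - 5)*(w - 3)*(w + 2)*(w + 2)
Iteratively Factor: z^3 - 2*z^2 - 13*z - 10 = (z - 5)*(z^2 + 3*z + 2) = (z - 5)*(z + 2)*(z + 1)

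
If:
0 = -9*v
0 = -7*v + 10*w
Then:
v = 0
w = 0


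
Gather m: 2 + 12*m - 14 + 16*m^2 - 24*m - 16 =16*m^2 - 12*m - 28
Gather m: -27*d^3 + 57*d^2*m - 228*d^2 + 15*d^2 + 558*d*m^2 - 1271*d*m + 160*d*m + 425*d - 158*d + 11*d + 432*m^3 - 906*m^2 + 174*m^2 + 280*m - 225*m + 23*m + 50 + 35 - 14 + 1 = -27*d^3 - 213*d^2 + 278*d + 432*m^3 + m^2*(558*d - 732) + m*(57*d^2 - 1111*d + 78) + 72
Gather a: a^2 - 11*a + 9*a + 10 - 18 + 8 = a^2 - 2*a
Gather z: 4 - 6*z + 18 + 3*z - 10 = 12 - 3*z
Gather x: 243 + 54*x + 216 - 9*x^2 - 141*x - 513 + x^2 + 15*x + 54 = -8*x^2 - 72*x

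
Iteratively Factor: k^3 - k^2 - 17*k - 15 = (k - 5)*(k^2 + 4*k + 3) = (k - 5)*(k + 1)*(k + 3)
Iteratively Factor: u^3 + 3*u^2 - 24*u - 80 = (u + 4)*(u^2 - u - 20) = (u - 5)*(u + 4)*(u + 4)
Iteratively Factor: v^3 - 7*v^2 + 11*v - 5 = (v - 1)*(v^2 - 6*v + 5) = (v - 1)^2*(v - 5)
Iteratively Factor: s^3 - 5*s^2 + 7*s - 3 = (s - 1)*(s^2 - 4*s + 3) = (s - 1)^2*(s - 3)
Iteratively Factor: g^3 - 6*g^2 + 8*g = (g)*(g^2 - 6*g + 8) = g*(g - 4)*(g - 2)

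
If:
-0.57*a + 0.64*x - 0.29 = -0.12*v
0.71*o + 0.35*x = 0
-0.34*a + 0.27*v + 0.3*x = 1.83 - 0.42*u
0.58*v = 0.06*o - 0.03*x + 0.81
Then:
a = 1.10118180346446*x - 0.214761040532365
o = -0.492957746478873*x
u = 0.243181310082719*x + 3.28550543024227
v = 1.39655172413793 - 0.102719766877125*x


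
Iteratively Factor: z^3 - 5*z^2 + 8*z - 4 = (z - 1)*(z^2 - 4*z + 4) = (z - 2)*(z - 1)*(z - 2)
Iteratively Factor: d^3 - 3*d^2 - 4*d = (d - 4)*(d^2 + d) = (d - 4)*(d + 1)*(d)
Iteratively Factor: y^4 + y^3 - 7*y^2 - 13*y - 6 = (y + 1)*(y^3 - 7*y - 6) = (y - 3)*(y + 1)*(y^2 + 3*y + 2) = (y - 3)*(y + 1)*(y + 2)*(y + 1)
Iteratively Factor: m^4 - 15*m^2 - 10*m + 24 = (m - 4)*(m^3 + 4*m^2 + m - 6) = (m - 4)*(m + 3)*(m^2 + m - 2) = (m - 4)*(m + 2)*(m + 3)*(m - 1)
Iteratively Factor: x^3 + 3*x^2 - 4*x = (x)*(x^2 + 3*x - 4) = x*(x - 1)*(x + 4)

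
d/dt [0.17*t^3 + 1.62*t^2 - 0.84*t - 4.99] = 0.51*t^2 + 3.24*t - 0.84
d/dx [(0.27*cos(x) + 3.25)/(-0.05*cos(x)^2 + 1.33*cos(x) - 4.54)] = (-0.0135*cos(x)^2 - 0.325*cos(x) + 5.5483)*sin(x)/(0.0025*cos(x)^4 - 0.133*cos(x)^3 + 2.2229*cos(x)^2 - 12.0764*cos(x) + 20.6116)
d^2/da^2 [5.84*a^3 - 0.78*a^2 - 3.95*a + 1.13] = 35.04*a - 1.56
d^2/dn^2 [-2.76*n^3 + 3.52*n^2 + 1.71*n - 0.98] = 7.04 - 16.56*n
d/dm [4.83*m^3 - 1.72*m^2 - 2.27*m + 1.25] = 14.49*m^2 - 3.44*m - 2.27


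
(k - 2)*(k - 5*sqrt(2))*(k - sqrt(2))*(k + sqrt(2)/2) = k^4 - 11*sqrt(2)*k^3/2 - 2*k^3 + 4*k^2 + 11*sqrt(2)*k^2 - 8*k + 5*sqrt(2)*k - 10*sqrt(2)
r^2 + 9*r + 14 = (r + 2)*(r + 7)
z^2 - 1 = (z - 1)*(z + 1)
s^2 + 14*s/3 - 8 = (s - 4/3)*(s + 6)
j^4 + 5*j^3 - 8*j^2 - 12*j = j*(j - 2)*(j + 1)*(j + 6)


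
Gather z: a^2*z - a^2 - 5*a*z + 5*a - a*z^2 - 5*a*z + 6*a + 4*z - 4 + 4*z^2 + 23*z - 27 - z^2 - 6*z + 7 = -a^2 + 11*a + z^2*(3 - a) + z*(a^2 - 10*a + 21) - 24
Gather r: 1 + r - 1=r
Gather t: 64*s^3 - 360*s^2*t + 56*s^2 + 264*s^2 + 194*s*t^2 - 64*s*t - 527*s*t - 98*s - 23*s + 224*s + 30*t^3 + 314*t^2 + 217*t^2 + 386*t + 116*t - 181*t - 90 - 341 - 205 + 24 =64*s^3 + 320*s^2 + 103*s + 30*t^3 + t^2*(194*s + 531) + t*(-360*s^2 - 591*s + 321) - 612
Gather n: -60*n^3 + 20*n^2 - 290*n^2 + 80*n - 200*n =-60*n^3 - 270*n^2 - 120*n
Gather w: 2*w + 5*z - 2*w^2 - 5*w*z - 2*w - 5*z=-2*w^2 - 5*w*z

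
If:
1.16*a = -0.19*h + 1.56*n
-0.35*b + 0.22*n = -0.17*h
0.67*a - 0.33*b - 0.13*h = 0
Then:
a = 1.06082716072187*n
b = 1.4707501339195*n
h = 1.73389733454015*n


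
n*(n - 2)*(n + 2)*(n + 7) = n^4 + 7*n^3 - 4*n^2 - 28*n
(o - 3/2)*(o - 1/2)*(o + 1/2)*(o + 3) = o^4 + 3*o^3/2 - 19*o^2/4 - 3*o/8 + 9/8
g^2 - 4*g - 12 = (g - 6)*(g + 2)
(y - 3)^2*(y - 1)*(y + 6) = y^4 - y^3 - 27*y^2 + 81*y - 54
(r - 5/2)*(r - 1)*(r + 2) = r^3 - 3*r^2/2 - 9*r/2 + 5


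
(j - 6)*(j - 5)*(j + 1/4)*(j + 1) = j^4 - 39*j^3/4 + 33*j^2/2 + 139*j/4 + 15/2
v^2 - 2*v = v*(v - 2)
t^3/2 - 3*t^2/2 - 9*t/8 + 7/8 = (t/2 + 1/2)*(t - 7/2)*(t - 1/2)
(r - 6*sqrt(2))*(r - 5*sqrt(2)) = r^2 - 11*sqrt(2)*r + 60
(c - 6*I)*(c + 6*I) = c^2 + 36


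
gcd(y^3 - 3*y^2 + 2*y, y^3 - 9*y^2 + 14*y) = y^2 - 2*y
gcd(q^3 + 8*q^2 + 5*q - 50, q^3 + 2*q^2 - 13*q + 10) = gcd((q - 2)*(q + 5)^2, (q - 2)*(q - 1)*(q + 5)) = q^2 + 3*q - 10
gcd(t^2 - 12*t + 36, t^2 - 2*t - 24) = t - 6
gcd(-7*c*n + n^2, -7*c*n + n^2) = 7*c*n - n^2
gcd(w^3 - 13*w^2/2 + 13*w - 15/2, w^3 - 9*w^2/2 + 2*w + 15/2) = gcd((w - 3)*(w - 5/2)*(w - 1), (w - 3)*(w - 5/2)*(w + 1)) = w^2 - 11*w/2 + 15/2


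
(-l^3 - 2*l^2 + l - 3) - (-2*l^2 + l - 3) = -l^3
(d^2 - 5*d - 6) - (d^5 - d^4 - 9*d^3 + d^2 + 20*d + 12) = -d^5 + d^4 + 9*d^3 - 25*d - 18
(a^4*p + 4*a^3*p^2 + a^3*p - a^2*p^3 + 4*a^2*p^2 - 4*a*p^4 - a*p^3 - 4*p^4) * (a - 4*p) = a^5*p + a^4*p - 17*a^3*p^3 - 17*a^2*p^3 + 16*a*p^5 + 16*p^5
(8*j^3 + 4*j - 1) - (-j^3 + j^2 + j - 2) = 9*j^3 - j^2 + 3*j + 1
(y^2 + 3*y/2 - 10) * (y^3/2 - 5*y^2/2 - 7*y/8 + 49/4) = y^5/2 - 7*y^4/4 - 77*y^3/8 + 575*y^2/16 + 217*y/8 - 245/2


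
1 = 1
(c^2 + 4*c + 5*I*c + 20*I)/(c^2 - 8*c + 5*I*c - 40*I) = (c + 4)/(c - 8)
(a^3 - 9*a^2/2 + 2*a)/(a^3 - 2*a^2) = (a^2 - 9*a/2 + 2)/(a*(a - 2))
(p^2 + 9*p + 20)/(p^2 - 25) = (p + 4)/(p - 5)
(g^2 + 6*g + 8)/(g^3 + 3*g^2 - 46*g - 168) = (g + 2)/(g^2 - g - 42)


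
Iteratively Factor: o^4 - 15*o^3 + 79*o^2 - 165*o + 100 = (o - 1)*(o^3 - 14*o^2 + 65*o - 100) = (o - 4)*(o - 1)*(o^2 - 10*o + 25) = (o - 5)*(o - 4)*(o - 1)*(o - 5)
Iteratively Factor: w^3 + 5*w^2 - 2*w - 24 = (w - 2)*(w^2 + 7*w + 12) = (w - 2)*(w + 3)*(w + 4)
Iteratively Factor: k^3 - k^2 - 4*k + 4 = (k + 2)*(k^2 - 3*k + 2) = (k - 1)*(k + 2)*(k - 2)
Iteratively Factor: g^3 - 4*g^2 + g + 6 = (g + 1)*(g^2 - 5*g + 6) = (g - 2)*(g + 1)*(g - 3)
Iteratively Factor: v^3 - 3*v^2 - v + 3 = (v + 1)*(v^2 - 4*v + 3) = (v - 3)*(v + 1)*(v - 1)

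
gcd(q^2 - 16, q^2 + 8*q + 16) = q + 4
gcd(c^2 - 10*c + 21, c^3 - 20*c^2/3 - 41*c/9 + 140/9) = c - 7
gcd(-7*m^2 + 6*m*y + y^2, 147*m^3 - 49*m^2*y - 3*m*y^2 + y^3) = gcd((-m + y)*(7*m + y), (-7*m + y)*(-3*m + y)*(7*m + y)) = 7*m + y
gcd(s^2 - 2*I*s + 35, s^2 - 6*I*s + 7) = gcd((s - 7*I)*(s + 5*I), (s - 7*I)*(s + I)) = s - 7*I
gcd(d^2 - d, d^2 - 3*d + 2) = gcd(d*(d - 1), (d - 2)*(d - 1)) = d - 1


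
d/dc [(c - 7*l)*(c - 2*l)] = 2*c - 9*l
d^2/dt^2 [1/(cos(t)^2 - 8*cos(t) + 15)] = 2*(-2*sin(t)^4 + 3*sin(t)^2 - 75*cos(t) + 3*cos(3*t) + 48)/((cos(t) - 5)^3*(cos(t) - 3)^3)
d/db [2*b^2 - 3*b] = 4*b - 3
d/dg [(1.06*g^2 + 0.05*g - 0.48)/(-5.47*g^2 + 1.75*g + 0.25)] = (2.1285*g^2 - 4.7212*g + 0.8525)/(29.9209*g^4 - 19.145*g^3 + 0.3275*g^2 + 0.875*g + 0.0625)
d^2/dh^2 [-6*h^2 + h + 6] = -12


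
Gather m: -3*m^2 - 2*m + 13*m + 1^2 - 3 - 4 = -3*m^2 + 11*m - 6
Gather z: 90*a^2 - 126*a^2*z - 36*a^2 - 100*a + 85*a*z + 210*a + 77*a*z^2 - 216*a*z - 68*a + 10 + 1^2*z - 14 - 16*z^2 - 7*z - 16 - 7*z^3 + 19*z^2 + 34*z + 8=54*a^2 + 42*a - 7*z^3 + z^2*(77*a + 3) + z*(-126*a^2 - 131*a + 28) - 12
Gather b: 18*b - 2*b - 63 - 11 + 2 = 16*b - 72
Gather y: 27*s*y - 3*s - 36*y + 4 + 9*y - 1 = -3*s + y*(27*s - 27) + 3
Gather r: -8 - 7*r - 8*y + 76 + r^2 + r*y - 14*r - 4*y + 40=r^2 + r*(y - 21) - 12*y + 108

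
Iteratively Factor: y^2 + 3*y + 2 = (y + 1)*(y + 2)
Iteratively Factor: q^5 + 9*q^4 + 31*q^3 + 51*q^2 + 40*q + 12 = (q + 2)*(q^4 + 7*q^3 + 17*q^2 + 17*q + 6) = (q + 1)*(q + 2)*(q^3 + 6*q^2 + 11*q + 6) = (q + 1)^2*(q + 2)*(q^2 + 5*q + 6) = (q + 1)^2*(q + 2)*(q + 3)*(q + 2)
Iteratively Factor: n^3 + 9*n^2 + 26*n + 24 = (n + 2)*(n^2 + 7*n + 12) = (n + 2)*(n + 3)*(n + 4)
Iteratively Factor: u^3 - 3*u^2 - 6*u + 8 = (u - 4)*(u^2 + u - 2) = (u - 4)*(u - 1)*(u + 2)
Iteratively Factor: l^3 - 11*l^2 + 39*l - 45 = (l - 5)*(l^2 - 6*l + 9) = (l - 5)*(l - 3)*(l - 3)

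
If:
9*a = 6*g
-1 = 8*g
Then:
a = -1/12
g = -1/8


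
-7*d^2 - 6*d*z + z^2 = (-7*d + z)*(d + z)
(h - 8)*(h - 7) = h^2 - 15*h + 56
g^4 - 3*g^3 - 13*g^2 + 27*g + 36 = (g - 4)*(g - 3)*(g + 1)*(g + 3)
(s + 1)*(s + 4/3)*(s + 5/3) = s^3 + 4*s^2 + 47*s/9 + 20/9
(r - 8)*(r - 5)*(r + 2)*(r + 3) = r^4 - 8*r^3 - 19*r^2 + 122*r + 240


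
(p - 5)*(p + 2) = p^2 - 3*p - 10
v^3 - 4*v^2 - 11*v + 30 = (v - 5)*(v - 2)*(v + 3)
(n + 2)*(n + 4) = n^2 + 6*n + 8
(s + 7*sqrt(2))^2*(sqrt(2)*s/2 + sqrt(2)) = sqrt(2)*s^3/2 + sqrt(2)*s^2 + 14*s^2 + 28*s + 49*sqrt(2)*s + 98*sqrt(2)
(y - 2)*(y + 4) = y^2 + 2*y - 8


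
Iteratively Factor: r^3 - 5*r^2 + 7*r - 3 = (r - 3)*(r^2 - 2*r + 1) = (r - 3)*(r - 1)*(r - 1)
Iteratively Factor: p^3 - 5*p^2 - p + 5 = (p + 1)*(p^2 - 6*p + 5) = (p - 1)*(p + 1)*(p - 5)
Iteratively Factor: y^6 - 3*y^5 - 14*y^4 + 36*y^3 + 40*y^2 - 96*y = (y - 4)*(y^5 + y^4 - 10*y^3 - 4*y^2 + 24*y) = (y - 4)*(y + 3)*(y^4 - 2*y^3 - 4*y^2 + 8*y) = y*(y - 4)*(y + 3)*(y^3 - 2*y^2 - 4*y + 8) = y*(y - 4)*(y + 2)*(y + 3)*(y^2 - 4*y + 4) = y*(y - 4)*(y - 2)*(y + 2)*(y + 3)*(y - 2)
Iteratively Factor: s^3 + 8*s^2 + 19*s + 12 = (s + 3)*(s^2 + 5*s + 4) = (s + 3)*(s + 4)*(s + 1)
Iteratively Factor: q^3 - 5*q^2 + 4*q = (q - 4)*(q^2 - q) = (q - 4)*(q - 1)*(q)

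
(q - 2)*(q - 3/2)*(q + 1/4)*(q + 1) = q^4 - 9*q^3/4 - 9*q^2/8 + 23*q/8 + 3/4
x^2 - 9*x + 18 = (x - 6)*(x - 3)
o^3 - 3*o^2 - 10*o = o*(o - 5)*(o + 2)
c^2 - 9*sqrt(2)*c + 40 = (c - 5*sqrt(2))*(c - 4*sqrt(2))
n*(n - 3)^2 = n^3 - 6*n^2 + 9*n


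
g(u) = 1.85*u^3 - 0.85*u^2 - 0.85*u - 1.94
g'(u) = 5.55*u^2 - 1.7*u - 0.85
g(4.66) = 162.85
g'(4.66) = 111.75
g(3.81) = 84.80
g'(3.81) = 73.24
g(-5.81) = -388.52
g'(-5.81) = 196.37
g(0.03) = -1.97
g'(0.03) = -0.90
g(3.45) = 60.98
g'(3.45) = 59.34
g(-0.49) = -1.95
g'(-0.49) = 1.32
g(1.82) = 4.85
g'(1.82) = 14.44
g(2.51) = 19.83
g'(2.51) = 29.85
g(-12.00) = -3310.94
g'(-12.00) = 818.75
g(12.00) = 3062.26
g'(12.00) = 777.95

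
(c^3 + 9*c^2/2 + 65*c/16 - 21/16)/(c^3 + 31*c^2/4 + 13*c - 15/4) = (c + 7/4)/(c + 5)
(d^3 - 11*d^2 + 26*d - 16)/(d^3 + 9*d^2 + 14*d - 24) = (d^2 - 10*d + 16)/(d^2 + 10*d + 24)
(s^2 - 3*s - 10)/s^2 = 1 - 3/s - 10/s^2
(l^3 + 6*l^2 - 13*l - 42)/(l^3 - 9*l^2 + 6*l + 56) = (l^2 + 4*l - 21)/(l^2 - 11*l + 28)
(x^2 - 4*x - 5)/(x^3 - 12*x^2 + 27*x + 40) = 1/(x - 8)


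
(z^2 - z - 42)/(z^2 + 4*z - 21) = (z^2 - z - 42)/(z^2 + 4*z - 21)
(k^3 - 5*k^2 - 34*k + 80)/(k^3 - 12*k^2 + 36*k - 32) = (k + 5)/(k - 2)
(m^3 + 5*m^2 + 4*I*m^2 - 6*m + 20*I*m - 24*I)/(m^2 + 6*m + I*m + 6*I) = (m^2 + m*(-1 + 4*I) - 4*I)/(m + I)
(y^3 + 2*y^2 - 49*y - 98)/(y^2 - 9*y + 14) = (y^2 + 9*y + 14)/(y - 2)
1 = 1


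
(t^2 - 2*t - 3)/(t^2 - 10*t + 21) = (t + 1)/(t - 7)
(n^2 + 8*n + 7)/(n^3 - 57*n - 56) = 1/(n - 8)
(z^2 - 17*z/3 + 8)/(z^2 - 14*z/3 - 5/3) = (-3*z^2 + 17*z - 24)/(-3*z^2 + 14*z + 5)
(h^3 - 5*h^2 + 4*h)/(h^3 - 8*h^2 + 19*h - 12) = h/(h - 3)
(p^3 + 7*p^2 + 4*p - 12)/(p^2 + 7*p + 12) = (p^3 + 7*p^2 + 4*p - 12)/(p^2 + 7*p + 12)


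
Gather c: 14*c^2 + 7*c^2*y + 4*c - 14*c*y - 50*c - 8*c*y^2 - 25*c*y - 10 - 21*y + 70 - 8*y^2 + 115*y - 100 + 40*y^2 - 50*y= c^2*(7*y + 14) + c*(-8*y^2 - 39*y - 46) + 32*y^2 + 44*y - 40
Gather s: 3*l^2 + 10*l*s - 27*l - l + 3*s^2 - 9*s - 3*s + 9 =3*l^2 - 28*l + 3*s^2 + s*(10*l - 12) + 9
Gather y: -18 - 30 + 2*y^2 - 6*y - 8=2*y^2 - 6*y - 56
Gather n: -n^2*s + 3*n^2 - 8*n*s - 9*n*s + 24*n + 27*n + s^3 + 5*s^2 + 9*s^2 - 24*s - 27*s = n^2*(3 - s) + n*(51 - 17*s) + s^3 + 14*s^2 - 51*s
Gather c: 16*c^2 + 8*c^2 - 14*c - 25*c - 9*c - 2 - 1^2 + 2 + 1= 24*c^2 - 48*c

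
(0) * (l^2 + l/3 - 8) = 0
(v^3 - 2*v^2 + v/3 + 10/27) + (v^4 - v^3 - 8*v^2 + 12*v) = v^4 - 10*v^2 + 37*v/3 + 10/27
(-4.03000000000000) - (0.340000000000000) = -4.37000000000000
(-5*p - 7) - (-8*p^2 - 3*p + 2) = 8*p^2 - 2*p - 9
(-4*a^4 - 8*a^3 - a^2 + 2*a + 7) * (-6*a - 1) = 24*a^5 + 52*a^4 + 14*a^3 - 11*a^2 - 44*a - 7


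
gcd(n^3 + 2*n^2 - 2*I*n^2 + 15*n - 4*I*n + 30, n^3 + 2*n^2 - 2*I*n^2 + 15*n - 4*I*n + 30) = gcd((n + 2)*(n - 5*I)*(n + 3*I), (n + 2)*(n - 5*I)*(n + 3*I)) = n^3 + n^2*(2 - 2*I) + n*(15 - 4*I) + 30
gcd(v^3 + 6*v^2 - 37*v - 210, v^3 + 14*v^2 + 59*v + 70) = v^2 + 12*v + 35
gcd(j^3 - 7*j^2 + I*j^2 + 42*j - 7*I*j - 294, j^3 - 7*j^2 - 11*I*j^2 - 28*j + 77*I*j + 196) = j - 7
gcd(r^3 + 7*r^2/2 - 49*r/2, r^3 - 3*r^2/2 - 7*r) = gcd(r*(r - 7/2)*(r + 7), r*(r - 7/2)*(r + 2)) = r^2 - 7*r/2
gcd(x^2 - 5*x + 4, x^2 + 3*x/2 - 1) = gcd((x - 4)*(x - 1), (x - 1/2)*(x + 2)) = 1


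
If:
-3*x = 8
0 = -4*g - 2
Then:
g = -1/2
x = -8/3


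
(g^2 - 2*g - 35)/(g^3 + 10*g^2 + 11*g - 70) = (g - 7)/(g^2 + 5*g - 14)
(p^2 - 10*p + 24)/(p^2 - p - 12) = (p - 6)/(p + 3)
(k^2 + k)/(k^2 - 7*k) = (k + 1)/(k - 7)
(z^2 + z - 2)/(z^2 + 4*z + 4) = (z - 1)/(z + 2)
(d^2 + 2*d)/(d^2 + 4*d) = (d + 2)/(d + 4)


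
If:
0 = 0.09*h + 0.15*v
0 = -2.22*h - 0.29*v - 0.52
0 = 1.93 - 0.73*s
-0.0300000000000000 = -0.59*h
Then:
No Solution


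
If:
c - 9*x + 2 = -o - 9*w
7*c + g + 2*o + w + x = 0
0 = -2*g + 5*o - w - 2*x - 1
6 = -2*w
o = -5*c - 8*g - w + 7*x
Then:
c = 746/361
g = -1108/361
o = -1000/361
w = -3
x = -1031/361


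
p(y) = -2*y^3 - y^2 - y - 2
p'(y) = -6*y^2 - 2*y - 1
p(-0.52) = -1.47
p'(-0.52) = -1.58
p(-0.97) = -0.15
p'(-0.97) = -4.71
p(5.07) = -293.42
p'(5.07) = -165.37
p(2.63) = -47.93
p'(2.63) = -47.76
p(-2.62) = 29.73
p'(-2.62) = -36.95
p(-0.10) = -1.91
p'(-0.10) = -0.86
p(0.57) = -3.27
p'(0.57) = -4.09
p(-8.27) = 1069.10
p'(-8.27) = -394.82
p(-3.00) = 46.00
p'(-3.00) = -49.00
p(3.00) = -68.00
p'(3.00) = -61.00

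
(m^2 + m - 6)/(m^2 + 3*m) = (m - 2)/m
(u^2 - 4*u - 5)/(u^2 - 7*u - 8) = (u - 5)/(u - 8)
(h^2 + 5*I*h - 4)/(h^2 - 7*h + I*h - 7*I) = (h + 4*I)/(h - 7)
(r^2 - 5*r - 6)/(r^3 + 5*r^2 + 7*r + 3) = (r - 6)/(r^2 + 4*r + 3)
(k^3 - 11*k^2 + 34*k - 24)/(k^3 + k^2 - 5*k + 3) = (k^2 - 10*k + 24)/(k^2 + 2*k - 3)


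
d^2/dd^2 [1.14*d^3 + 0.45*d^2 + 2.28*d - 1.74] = 6.84*d + 0.9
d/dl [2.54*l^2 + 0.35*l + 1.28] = 5.08*l + 0.35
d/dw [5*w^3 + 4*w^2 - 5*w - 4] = 15*w^2 + 8*w - 5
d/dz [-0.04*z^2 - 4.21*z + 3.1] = -0.08*z - 4.21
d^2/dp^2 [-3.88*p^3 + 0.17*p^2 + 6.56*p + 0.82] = 0.34 - 23.28*p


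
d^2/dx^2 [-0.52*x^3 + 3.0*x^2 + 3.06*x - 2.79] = 6.0 - 3.12*x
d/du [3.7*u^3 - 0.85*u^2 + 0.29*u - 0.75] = 11.1*u^2 - 1.7*u + 0.29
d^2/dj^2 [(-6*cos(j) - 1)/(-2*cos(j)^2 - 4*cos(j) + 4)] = 2*(-27*(1 - cos(2*j))^2*cos(j) + 4*(1 - cos(2*j))^2 + 19*cos(j) - 14*cos(2*j) - 57*cos(3*j) + 6*cos(5*j) + 90)/(4*cos(j) + cos(2*j) - 3)^3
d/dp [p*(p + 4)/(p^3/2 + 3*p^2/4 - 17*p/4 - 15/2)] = 4*(-2*p^4 - 16*p^3 - 29*p^2 - 60*p - 120)/(4*p^6 + 12*p^5 - 59*p^4 - 222*p^3 + 109*p^2 + 1020*p + 900)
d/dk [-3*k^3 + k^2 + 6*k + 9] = -9*k^2 + 2*k + 6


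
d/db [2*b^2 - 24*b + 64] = 4*b - 24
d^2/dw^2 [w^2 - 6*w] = 2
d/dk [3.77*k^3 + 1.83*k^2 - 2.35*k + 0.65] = 11.31*k^2 + 3.66*k - 2.35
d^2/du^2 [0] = 0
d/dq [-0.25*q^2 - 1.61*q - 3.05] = -0.5*q - 1.61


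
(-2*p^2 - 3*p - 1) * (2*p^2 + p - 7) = -4*p^4 - 8*p^3 + 9*p^2 + 20*p + 7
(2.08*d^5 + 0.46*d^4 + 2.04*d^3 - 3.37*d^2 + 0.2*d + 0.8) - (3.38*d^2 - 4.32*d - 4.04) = 2.08*d^5 + 0.46*d^4 + 2.04*d^3 - 6.75*d^2 + 4.52*d + 4.84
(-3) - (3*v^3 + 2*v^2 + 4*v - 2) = -3*v^3 - 2*v^2 - 4*v - 1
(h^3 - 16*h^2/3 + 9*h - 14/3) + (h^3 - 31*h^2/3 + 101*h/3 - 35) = 2*h^3 - 47*h^2/3 + 128*h/3 - 119/3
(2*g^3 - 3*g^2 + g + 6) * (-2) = -4*g^3 + 6*g^2 - 2*g - 12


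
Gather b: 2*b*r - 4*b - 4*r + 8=b*(2*r - 4) - 4*r + 8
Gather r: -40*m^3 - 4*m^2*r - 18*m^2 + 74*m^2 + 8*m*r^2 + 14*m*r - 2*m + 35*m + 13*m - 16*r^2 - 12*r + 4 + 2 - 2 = -40*m^3 + 56*m^2 + 46*m + r^2*(8*m - 16) + r*(-4*m^2 + 14*m - 12) + 4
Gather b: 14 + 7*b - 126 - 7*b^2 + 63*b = -7*b^2 + 70*b - 112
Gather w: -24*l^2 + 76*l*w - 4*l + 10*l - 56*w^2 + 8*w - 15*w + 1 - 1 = -24*l^2 + 6*l - 56*w^2 + w*(76*l - 7)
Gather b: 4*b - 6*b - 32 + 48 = 16 - 2*b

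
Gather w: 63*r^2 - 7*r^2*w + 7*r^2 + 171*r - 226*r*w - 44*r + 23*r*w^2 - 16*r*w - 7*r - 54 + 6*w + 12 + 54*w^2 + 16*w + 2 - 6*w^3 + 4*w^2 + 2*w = 70*r^2 + 120*r - 6*w^3 + w^2*(23*r + 58) + w*(-7*r^2 - 242*r + 24) - 40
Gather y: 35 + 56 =91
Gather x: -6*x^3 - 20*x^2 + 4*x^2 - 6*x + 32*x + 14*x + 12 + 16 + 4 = -6*x^3 - 16*x^2 + 40*x + 32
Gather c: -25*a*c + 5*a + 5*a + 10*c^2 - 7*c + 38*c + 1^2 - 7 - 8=10*a + 10*c^2 + c*(31 - 25*a) - 14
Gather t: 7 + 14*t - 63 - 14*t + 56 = 0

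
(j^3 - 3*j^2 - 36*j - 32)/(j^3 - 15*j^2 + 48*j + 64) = (j + 4)/(j - 8)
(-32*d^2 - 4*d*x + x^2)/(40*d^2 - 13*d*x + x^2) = (4*d + x)/(-5*d + x)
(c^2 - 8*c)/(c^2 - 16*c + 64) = c/(c - 8)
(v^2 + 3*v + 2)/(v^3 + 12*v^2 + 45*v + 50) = (v + 1)/(v^2 + 10*v + 25)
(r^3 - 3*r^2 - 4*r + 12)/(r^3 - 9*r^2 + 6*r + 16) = (r^2 - r - 6)/(r^2 - 7*r - 8)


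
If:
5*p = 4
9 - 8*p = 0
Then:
No Solution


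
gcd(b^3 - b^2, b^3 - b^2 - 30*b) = b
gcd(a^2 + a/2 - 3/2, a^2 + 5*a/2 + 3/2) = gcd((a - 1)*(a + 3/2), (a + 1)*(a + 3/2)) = a + 3/2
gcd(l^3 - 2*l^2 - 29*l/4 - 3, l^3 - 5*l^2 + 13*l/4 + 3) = l^2 - 7*l/2 - 2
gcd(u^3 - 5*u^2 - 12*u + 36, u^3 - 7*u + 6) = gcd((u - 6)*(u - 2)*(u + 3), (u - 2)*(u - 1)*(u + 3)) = u^2 + u - 6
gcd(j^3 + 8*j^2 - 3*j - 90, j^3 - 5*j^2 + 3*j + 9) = j - 3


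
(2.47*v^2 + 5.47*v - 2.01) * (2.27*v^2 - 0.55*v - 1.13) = 5.6069*v^4 + 11.0584*v^3 - 10.3623*v^2 - 5.0756*v + 2.2713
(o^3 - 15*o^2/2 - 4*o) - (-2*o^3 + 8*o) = 3*o^3 - 15*o^2/2 - 12*o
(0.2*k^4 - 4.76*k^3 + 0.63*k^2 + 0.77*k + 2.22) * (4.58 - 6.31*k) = -1.262*k^5 + 30.9516*k^4 - 25.7761*k^3 - 1.9733*k^2 - 10.4816*k + 10.1676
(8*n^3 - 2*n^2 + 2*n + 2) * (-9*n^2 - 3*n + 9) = -72*n^5 - 6*n^4 + 60*n^3 - 42*n^2 + 12*n + 18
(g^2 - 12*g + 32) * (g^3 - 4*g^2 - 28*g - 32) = g^5 - 16*g^4 + 52*g^3 + 176*g^2 - 512*g - 1024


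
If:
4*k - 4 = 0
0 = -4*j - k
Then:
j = -1/4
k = 1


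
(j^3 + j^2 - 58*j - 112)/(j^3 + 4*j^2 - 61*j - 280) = (j + 2)/(j + 5)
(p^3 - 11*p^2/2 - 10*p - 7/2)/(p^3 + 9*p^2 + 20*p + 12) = (2*p^2 - 13*p - 7)/(2*(p^2 + 8*p + 12))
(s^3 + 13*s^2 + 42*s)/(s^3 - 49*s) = (s + 6)/(s - 7)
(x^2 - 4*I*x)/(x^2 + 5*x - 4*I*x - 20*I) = x/(x + 5)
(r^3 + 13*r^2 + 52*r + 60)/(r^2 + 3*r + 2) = (r^2 + 11*r + 30)/(r + 1)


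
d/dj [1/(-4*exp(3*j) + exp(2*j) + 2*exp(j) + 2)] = 2*(6*exp(2*j) - exp(j) - 1)*exp(j)/(-4*exp(3*j) + exp(2*j) + 2*exp(j) + 2)^2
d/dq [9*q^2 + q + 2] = 18*q + 1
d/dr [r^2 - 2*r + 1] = 2*r - 2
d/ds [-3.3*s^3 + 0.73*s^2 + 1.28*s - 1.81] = -9.9*s^2 + 1.46*s + 1.28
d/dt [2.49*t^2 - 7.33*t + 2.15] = 4.98*t - 7.33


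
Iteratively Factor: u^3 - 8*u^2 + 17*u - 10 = (u - 2)*(u^2 - 6*u + 5) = (u - 5)*(u - 2)*(u - 1)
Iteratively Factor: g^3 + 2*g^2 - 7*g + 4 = (g - 1)*(g^2 + 3*g - 4) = (g - 1)^2*(g + 4)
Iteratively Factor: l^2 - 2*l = (l)*(l - 2)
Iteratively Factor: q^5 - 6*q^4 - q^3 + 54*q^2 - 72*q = (q + 3)*(q^4 - 9*q^3 + 26*q^2 - 24*q) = (q - 2)*(q + 3)*(q^3 - 7*q^2 + 12*q) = (q - 4)*(q - 2)*(q + 3)*(q^2 - 3*q) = q*(q - 4)*(q - 2)*(q + 3)*(q - 3)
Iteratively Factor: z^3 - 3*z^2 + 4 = (z + 1)*(z^2 - 4*z + 4) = (z - 2)*(z + 1)*(z - 2)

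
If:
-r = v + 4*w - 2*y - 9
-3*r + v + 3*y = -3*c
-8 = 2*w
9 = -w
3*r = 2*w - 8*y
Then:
No Solution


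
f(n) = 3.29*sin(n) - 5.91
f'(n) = 3.29*cos(n)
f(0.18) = -5.32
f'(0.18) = 3.24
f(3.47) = -6.97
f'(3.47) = -3.11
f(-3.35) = -5.23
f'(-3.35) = -3.22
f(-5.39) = -3.35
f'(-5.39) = 2.06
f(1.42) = -2.66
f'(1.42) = 0.49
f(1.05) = -3.06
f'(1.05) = 1.64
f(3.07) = -5.67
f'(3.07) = -3.28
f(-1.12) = -8.87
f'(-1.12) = 1.43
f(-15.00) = -8.05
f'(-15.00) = -2.50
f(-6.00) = -4.99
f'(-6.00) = 3.16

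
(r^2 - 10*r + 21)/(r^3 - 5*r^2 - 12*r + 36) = (r^2 - 10*r + 21)/(r^3 - 5*r^2 - 12*r + 36)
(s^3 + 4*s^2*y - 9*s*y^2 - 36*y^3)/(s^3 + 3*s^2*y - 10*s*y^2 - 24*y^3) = (s + 3*y)/(s + 2*y)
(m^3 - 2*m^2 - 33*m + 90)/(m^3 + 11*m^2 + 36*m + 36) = (m^2 - 8*m + 15)/(m^2 + 5*m + 6)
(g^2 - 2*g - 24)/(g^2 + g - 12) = (g - 6)/(g - 3)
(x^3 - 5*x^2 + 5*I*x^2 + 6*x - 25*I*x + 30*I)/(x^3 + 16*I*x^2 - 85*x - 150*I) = (x^2 - 5*x + 6)/(x^2 + 11*I*x - 30)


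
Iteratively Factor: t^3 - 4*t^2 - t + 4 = (t - 1)*(t^2 - 3*t - 4) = (t - 4)*(t - 1)*(t + 1)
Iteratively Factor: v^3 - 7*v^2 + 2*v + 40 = (v + 2)*(v^2 - 9*v + 20) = (v - 4)*(v + 2)*(v - 5)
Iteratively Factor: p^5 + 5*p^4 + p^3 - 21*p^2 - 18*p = (p)*(p^4 + 5*p^3 + p^2 - 21*p - 18) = p*(p + 3)*(p^3 + 2*p^2 - 5*p - 6) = p*(p - 2)*(p + 3)*(p^2 + 4*p + 3) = p*(p - 2)*(p + 3)^2*(p + 1)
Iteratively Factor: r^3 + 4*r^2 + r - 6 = (r + 2)*(r^2 + 2*r - 3) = (r - 1)*(r + 2)*(r + 3)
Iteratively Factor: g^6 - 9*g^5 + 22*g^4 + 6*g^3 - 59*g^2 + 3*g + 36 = (g - 4)*(g^5 - 5*g^4 + 2*g^3 + 14*g^2 - 3*g - 9) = (g - 4)*(g + 1)*(g^4 - 6*g^3 + 8*g^2 + 6*g - 9) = (g - 4)*(g - 3)*(g + 1)*(g^3 - 3*g^2 - g + 3) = (g - 4)*(g - 3)*(g + 1)^2*(g^2 - 4*g + 3) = (g - 4)*(g - 3)^2*(g + 1)^2*(g - 1)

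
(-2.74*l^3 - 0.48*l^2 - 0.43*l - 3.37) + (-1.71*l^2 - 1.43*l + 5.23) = -2.74*l^3 - 2.19*l^2 - 1.86*l + 1.86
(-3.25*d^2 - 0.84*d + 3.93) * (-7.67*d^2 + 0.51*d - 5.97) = 24.9275*d^4 + 4.7853*d^3 - 11.169*d^2 + 7.0191*d - 23.4621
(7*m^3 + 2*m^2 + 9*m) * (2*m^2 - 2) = 14*m^5 + 4*m^4 + 4*m^3 - 4*m^2 - 18*m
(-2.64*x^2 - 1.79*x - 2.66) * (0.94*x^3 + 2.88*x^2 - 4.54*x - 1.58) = -2.4816*x^5 - 9.2858*x^4 + 4.33*x^3 + 4.637*x^2 + 14.9046*x + 4.2028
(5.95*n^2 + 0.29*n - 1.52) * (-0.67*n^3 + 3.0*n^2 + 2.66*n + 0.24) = -3.9865*n^5 + 17.6557*n^4 + 17.7154*n^3 - 2.3606*n^2 - 3.9736*n - 0.3648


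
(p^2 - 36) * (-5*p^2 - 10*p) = -5*p^4 - 10*p^3 + 180*p^2 + 360*p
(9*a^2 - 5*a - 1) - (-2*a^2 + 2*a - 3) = 11*a^2 - 7*a + 2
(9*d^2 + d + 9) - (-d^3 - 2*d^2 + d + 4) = d^3 + 11*d^2 + 5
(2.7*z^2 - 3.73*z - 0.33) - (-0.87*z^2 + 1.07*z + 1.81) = 3.57*z^2 - 4.8*z - 2.14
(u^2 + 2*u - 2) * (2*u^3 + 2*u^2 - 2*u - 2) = 2*u^5 + 6*u^4 - 2*u^3 - 10*u^2 + 4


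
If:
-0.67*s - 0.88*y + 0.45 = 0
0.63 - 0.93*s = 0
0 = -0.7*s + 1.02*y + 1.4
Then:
No Solution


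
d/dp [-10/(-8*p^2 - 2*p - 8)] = 5*(-8*p - 1)/(4*p^2 + p + 4)^2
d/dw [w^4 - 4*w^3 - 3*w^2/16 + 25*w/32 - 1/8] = 4*w^3 - 12*w^2 - 3*w/8 + 25/32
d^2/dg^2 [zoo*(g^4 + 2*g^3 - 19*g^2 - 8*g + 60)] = zoo*(g^2 + g + 1)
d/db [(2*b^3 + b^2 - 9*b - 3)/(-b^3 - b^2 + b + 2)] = (-b^4 - 14*b^3 - 5*b^2 - 2*b - 15)/(b^6 + 2*b^5 - b^4 - 6*b^3 - 3*b^2 + 4*b + 4)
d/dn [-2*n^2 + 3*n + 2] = 3 - 4*n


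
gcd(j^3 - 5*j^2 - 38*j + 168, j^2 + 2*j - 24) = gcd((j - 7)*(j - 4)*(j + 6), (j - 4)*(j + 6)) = j^2 + 2*j - 24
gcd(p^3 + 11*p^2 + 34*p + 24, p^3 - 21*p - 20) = p^2 + 5*p + 4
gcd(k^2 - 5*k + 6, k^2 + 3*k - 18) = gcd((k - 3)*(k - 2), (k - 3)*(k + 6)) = k - 3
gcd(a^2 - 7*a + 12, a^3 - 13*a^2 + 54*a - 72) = a^2 - 7*a + 12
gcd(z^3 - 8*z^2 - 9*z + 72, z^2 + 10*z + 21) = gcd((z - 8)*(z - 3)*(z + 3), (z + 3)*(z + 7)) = z + 3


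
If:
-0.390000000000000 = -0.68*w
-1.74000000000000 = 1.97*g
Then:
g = -0.88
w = 0.57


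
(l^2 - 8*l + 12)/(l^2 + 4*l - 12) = (l - 6)/(l + 6)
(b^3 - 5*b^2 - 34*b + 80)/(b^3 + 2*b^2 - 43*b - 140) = (b^2 - 10*b + 16)/(b^2 - 3*b - 28)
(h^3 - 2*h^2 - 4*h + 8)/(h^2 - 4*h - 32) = (-h^3 + 2*h^2 + 4*h - 8)/(-h^2 + 4*h + 32)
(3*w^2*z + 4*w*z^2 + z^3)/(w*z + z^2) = 3*w + z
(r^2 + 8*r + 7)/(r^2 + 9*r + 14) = (r + 1)/(r + 2)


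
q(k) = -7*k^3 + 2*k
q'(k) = 2 - 21*k^2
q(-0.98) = 4.63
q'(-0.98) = -18.17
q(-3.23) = 229.43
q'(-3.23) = -217.09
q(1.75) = -34.02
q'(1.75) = -62.31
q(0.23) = 0.37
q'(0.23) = 0.89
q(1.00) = -5.00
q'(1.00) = -19.00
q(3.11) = -204.34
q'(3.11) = -201.11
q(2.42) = -94.37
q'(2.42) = -120.98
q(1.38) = -15.64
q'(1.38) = -37.99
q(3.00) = -183.00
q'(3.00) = -187.00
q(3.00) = -183.00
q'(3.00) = -187.00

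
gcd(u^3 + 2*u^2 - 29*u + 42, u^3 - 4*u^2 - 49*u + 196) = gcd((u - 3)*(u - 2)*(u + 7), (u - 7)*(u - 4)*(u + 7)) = u + 7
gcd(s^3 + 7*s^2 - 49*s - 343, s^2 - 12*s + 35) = s - 7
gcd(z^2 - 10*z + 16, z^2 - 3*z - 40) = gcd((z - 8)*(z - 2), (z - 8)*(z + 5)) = z - 8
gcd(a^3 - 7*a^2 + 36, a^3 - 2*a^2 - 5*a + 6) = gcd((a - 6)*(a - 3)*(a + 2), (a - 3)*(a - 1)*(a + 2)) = a^2 - a - 6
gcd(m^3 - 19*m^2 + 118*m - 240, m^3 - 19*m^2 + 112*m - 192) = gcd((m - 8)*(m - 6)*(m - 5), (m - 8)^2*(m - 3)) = m - 8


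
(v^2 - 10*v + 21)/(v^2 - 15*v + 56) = (v - 3)/(v - 8)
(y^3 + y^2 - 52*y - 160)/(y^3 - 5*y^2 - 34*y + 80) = (y + 4)/(y - 2)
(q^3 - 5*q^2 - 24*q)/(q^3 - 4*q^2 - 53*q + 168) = q*(q + 3)/(q^2 + 4*q - 21)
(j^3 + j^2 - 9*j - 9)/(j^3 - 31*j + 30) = (j^3 + j^2 - 9*j - 9)/(j^3 - 31*j + 30)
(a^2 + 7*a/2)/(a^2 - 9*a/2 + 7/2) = a*(2*a + 7)/(2*a^2 - 9*a + 7)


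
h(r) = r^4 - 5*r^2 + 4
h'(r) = 4*r^3 - 10*r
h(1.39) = -1.93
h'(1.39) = -3.16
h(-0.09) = 3.96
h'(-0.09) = 0.90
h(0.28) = 3.61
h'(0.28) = -2.71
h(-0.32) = 3.50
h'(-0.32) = 3.07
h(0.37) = 3.33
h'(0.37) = -3.50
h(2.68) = 19.67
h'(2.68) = 50.20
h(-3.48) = 90.11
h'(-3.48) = -133.78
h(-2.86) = 30.01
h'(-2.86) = -64.97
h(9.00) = 6160.00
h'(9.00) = 2826.00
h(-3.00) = 40.00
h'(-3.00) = -78.00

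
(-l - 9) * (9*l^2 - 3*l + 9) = -9*l^3 - 78*l^2 + 18*l - 81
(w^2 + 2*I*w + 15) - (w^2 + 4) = 2*I*w + 11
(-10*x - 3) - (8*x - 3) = -18*x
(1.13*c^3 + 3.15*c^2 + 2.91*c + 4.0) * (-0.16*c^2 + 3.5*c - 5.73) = -0.1808*c^5 + 3.451*c^4 + 4.0845*c^3 - 8.5045*c^2 - 2.6743*c - 22.92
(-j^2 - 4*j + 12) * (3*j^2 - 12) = -3*j^4 - 12*j^3 + 48*j^2 + 48*j - 144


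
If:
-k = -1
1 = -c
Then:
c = -1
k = 1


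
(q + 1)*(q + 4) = q^2 + 5*q + 4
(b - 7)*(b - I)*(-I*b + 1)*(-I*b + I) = -b^4 + 8*b^3 - 8*b^2 + 8*b - 7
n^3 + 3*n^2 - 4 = (n - 1)*(n + 2)^2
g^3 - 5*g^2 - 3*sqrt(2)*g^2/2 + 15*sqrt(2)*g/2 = g*(g - 5)*(g - 3*sqrt(2)/2)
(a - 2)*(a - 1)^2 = a^3 - 4*a^2 + 5*a - 2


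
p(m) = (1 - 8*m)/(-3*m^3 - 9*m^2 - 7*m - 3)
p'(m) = (1 - 8*m)*(9*m^2 + 18*m + 7)/(-3*m^3 - 9*m^2 - 7*m - 3)^2 - 8/(-3*m^3 - 9*m^2 - 7*m - 3)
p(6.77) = 0.04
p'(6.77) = -0.01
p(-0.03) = -0.44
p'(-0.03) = 3.88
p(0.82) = 0.34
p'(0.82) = -0.09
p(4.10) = 0.08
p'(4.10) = -0.03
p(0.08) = -0.10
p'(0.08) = 2.44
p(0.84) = 0.34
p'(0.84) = -0.09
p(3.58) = 0.10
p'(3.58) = -0.04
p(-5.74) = 0.15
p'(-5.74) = 0.07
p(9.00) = 0.02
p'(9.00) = 0.00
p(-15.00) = 0.01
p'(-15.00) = 0.00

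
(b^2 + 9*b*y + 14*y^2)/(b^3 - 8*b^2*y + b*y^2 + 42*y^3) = (b + 7*y)/(b^2 - 10*b*y + 21*y^2)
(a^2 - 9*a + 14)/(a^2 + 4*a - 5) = (a^2 - 9*a + 14)/(a^2 + 4*a - 5)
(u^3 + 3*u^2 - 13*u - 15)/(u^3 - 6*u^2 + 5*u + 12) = (u + 5)/(u - 4)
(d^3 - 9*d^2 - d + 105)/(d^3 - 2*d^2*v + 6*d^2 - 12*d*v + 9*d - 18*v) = (-d^2 + 12*d - 35)/(-d^2 + 2*d*v - 3*d + 6*v)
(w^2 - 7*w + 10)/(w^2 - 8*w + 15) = (w - 2)/(w - 3)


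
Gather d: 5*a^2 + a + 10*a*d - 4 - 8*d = 5*a^2 + a + d*(10*a - 8) - 4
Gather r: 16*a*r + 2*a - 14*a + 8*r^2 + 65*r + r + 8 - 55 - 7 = -12*a + 8*r^2 + r*(16*a + 66) - 54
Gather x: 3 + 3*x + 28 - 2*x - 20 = x + 11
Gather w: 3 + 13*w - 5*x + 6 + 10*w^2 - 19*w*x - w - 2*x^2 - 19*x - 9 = 10*w^2 + w*(12 - 19*x) - 2*x^2 - 24*x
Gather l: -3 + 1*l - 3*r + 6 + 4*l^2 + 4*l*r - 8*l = 4*l^2 + l*(4*r - 7) - 3*r + 3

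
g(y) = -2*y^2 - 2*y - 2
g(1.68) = -11.00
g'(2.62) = -12.48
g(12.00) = -314.00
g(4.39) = -49.32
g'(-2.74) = 8.96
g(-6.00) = -62.00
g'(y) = -4*y - 2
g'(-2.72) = 8.88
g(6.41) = -97.00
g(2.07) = -14.71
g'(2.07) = -10.28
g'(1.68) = -8.72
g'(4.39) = -19.56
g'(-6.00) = 22.00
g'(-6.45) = 23.80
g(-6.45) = -72.30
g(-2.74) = -11.54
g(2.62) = -20.97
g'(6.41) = -27.64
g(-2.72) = -11.36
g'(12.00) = -50.00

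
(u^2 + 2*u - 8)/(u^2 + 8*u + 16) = (u - 2)/(u + 4)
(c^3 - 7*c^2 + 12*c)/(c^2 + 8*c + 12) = c*(c^2 - 7*c + 12)/(c^2 + 8*c + 12)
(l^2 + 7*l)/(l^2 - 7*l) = (l + 7)/(l - 7)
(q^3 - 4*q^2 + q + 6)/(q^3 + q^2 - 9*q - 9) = (q - 2)/(q + 3)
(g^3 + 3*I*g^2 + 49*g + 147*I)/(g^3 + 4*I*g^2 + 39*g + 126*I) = (g - 7*I)/(g - 6*I)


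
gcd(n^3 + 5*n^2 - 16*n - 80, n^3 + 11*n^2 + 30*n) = n + 5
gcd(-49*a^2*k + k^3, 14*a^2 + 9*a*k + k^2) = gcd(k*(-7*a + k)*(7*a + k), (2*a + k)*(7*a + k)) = 7*a + k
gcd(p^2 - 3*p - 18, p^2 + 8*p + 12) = 1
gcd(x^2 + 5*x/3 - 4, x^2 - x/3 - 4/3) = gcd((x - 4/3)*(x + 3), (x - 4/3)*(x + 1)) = x - 4/3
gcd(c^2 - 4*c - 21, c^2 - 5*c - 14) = c - 7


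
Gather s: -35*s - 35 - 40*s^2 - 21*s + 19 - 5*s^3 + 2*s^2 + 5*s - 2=-5*s^3 - 38*s^2 - 51*s - 18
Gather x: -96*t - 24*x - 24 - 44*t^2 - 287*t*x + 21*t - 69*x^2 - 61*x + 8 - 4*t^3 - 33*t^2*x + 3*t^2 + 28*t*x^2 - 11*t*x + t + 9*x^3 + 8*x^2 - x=-4*t^3 - 41*t^2 - 74*t + 9*x^3 + x^2*(28*t - 61) + x*(-33*t^2 - 298*t - 86) - 16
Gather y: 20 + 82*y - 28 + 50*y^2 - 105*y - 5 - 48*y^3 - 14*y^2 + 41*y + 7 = -48*y^3 + 36*y^2 + 18*y - 6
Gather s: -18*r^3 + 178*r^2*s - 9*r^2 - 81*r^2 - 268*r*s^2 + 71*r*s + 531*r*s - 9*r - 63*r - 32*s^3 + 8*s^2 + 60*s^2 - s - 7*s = -18*r^3 - 90*r^2 - 72*r - 32*s^3 + s^2*(68 - 268*r) + s*(178*r^2 + 602*r - 8)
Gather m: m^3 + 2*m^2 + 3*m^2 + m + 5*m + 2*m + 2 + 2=m^3 + 5*m^2 + 8*m + 4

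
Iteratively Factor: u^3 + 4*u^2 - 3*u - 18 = (u - 2)*(u^2 + 6*u + 9) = (u - 2)*(u + 3)*(u + 3)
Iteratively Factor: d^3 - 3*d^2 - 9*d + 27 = (d - 3)*(d^2 - 9) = (d - 3)^2*(d + 3)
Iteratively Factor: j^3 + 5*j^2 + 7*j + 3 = (j + 3)*(j^2 + 2*j + 1) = (j + 1)*(j + 3)*(j + 1)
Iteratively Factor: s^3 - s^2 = (s - 1)*(s^2) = s*(s - 1)*(s)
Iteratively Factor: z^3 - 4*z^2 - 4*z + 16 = (z - 4)*(z^2 - 4) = (z - 4)*(z - 2)*(z + 2)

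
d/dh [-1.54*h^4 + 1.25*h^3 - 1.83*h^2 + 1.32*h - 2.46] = -6.16*h^3 + 3.75*h^2 - 3.66*h + 1.32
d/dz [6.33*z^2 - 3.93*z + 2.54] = 12.66*z - 3.93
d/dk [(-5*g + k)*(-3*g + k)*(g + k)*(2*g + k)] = 29*g^3 - 14*g^2*k - 15*g*k^2 + 4*k^3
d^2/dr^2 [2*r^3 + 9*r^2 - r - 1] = 12*r + 18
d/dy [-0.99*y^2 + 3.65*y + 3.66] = 3.65 - 1.98*y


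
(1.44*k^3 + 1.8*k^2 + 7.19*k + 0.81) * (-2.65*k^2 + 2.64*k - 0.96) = -3.816*k^5 - 0.968399999999999*k^4 - 15.6839*k^3 + 15.1071*k^2 - 4.764*k - 0.7776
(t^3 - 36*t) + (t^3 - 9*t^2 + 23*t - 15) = 2*t^3 - 9*t^2 - 13*t - 15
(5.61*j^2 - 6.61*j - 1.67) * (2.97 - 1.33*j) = -7.4613*j^3 + 25.453*j^2 - 17.4106*j - 4.9599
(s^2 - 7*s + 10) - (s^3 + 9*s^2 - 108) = -s^3 - 8*s^2 - 7*s + 118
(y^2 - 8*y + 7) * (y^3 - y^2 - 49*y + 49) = y^5 - 9*y^4 - 34*y^3 + 434*y^2 - 735*y + 343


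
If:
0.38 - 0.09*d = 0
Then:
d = 4.22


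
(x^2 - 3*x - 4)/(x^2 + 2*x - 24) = (x + 1)/(x + 6)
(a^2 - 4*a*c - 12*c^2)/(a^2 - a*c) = (a^2 - 4*a*c - 12*c^2)/(a*(a - c))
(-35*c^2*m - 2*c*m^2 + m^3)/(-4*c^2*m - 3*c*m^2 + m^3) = (35*c^2 + 2*c*m - m^2)/(4*c^2 + 3*c*m - m^2)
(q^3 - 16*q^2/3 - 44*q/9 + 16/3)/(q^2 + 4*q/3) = q - 20/3 + 4/q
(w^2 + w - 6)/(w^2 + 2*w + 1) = (w^2 + w - 6)/(w^2 + 2*w + 1)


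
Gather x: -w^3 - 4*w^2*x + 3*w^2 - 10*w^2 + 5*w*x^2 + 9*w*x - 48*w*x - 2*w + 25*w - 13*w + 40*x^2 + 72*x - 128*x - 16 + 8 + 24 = -w^3 - 7*w^2 + 10*w + x^2*(5*w + 40) + x*(-4*w^2 - 39*w - 56) + 16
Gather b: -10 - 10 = -20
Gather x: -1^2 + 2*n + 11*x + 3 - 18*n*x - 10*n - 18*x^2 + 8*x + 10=-8*n - 18*x^2 + x*(19 - 18*n) + 12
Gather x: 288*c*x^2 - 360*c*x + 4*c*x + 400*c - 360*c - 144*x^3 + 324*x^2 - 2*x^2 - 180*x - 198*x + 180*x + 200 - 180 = 40*c - 144*x^3 + x^2*(288*c + 322) + x*(-356*c - 198) + 20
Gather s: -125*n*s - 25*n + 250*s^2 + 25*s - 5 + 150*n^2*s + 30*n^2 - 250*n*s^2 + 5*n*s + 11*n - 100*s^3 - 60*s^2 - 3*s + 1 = 30*n^2 - 14*n - 100*s^3 + s^2*(190 - 250*n) + s*(150*n^2 - 120*n + 22) - 4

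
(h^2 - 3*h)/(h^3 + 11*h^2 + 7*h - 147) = h/(h^2 + 14*h + 49)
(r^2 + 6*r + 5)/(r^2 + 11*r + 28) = (r^2 + 6*r + 5)/(r^2 + 11*r + 28)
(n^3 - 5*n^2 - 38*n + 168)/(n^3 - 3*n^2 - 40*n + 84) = (n - 4)/(n - 2)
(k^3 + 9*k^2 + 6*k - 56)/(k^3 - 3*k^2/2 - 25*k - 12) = 2*(k^2 + 5*k - 14)/(2*k^2 - 11*k - 6)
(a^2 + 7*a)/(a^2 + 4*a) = (a + 7)/(a + 4)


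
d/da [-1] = 0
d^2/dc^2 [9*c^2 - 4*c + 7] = 18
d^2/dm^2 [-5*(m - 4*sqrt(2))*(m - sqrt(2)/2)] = -10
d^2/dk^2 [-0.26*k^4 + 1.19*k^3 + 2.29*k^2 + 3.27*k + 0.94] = -3.12*k^2 + 7.14*k + 4.58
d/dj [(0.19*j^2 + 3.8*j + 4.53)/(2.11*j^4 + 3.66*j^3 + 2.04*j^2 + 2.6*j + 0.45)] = (-0.8018*j^5 - 24.7494*j^4 - 66.0492*j^3 - 56.9974*j^2 - 18.3114*j - 10.068)/(4.4521*j^8 + 15.4452*j^7 + 22.0044*j^6 + 25.9048*j^5 + 25.0926*j^4 + 13.902*j^3 + 8.596*j^2 + 2.34*j + 0.2025)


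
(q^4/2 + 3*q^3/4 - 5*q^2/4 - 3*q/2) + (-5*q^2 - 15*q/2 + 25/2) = q^4/2 + 3*q^3/4 - 25*q^2/4 - 9*q + 25/2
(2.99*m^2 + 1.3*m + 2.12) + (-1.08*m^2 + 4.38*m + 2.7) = 1.91*m^2 + 5.68*m + 4.82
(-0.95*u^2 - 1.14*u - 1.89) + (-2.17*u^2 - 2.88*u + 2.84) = -3.12*u^2 - 4.02*u + 0.95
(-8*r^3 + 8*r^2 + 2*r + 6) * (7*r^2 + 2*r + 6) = -56*r^5 + 40*r^4 - 18*r^3 + 94*r^2 + 24*r + 36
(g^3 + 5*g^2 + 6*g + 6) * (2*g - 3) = 2*g^4 + 7*g^3 - 3*g^2 - 6*g - 18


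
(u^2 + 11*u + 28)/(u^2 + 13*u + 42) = (u + 4)/(u + 6)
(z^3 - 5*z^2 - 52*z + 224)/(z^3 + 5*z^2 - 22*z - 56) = (z - 8)/(z + 2)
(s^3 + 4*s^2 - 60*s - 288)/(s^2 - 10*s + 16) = (s^2 + 12*s + 36)/(s - 2)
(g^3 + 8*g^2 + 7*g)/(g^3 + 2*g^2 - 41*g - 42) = g/(g - 6)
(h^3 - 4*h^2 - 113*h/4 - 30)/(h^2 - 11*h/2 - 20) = h + 3/2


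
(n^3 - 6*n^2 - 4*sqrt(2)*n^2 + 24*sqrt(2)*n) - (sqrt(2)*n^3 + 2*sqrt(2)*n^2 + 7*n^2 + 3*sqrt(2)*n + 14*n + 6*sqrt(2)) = -sqrt(2)*n^3 + n^3 - 13*n^2 - 6*sqrt(2)*n^2 - 14*n + 21*sqrt(2)*n - 6*sqrt(2)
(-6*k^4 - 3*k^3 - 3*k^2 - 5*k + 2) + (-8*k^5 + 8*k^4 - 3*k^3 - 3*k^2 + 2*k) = -8*k^5 + 2*k^4 - 6*k^3 - 6*k^2 - 3*k + 2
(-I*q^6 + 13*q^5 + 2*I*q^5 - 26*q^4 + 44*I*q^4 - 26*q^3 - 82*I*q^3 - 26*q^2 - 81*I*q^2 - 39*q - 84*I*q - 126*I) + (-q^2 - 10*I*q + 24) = -I*q^6 + 13*q^5 + 2*I*q^5 - 26*q^4 + 44*I*q^4 - 26*q^3 - 82*I*q^3 - 27*q^2 - 81*I*q^2 - 39*q - 94*I*q + 24 - 126*I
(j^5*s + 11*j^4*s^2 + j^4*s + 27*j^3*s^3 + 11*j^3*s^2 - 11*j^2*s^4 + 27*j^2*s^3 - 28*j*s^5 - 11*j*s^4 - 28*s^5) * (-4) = -4*j^5*s - 44*j^4*s^2 - 4*j^4*s - 108*j^3*s^3 - 44*j^3*s^2 + 44*j^2*s^4 - 108*j^2*s^3 + 112*j*s^5 + 44*j*s^4 + 112*s^5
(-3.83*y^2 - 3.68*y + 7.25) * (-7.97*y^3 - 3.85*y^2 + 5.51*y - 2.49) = 30.5251*y^5 + 44.0751*y^4 - 64.7178*y^3 - 38.6526*y^2 + 49.1107*y - 18.0525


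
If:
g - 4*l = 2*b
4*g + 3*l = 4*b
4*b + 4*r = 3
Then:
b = 3/4 - r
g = 33/38 - 22*r/19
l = 4*r/19 - 3/19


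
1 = 1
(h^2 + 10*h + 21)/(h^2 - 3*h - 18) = (h + 7)/(h - 6)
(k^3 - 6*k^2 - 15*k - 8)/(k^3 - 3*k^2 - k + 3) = (k^2 - 7*k - 8)/(k^2 - 4*k + 3)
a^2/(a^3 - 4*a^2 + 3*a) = a/(a^2 - 4*a + 3)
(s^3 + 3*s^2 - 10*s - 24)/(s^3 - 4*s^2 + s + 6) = (s^2 + 6*s + 8)/(s^2 - s - 2)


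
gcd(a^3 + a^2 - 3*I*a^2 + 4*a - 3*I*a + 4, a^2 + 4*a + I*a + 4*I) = a + I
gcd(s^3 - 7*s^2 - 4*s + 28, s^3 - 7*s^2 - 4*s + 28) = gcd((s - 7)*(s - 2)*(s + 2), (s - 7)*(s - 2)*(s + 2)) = s^3 - 7*s^2 - 4*s + 28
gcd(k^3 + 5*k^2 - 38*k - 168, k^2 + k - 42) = k^2 + k - 42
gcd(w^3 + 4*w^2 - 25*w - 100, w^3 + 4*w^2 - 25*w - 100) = w^3 + 4*w^2 - 25*w - 100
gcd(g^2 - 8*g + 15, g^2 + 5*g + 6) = 1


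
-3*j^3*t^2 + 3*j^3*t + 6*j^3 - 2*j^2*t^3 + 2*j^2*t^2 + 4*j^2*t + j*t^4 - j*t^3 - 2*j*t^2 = (-3*j + t)*(j + t)*(t - 2)*(j*t + j)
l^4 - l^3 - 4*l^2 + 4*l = l*(l - 2)*(l - 1)*(l + 2)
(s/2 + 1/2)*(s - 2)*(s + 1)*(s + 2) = s^4/2 + s^3 - 3*s^2/2 - 4*s - 2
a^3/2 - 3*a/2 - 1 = (a/2 + 1/2)*(a - 2)*(a + 1)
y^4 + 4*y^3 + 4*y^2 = y^2*(y + 2)^2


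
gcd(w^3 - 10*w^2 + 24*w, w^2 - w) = w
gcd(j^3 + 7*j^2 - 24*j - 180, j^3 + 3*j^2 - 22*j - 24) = j + 6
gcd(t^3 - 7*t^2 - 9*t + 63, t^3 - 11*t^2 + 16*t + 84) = t - 7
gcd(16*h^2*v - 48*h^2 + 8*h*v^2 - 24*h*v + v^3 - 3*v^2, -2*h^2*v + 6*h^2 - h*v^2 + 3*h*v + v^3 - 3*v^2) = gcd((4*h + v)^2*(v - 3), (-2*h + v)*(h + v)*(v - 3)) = v - 3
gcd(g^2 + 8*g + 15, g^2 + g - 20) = g + 5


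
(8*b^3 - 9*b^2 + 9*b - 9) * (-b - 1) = -8*b^4 + b^3 + 9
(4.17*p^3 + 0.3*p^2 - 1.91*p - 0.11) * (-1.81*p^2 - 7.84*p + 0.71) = -7.5477*p^5 - 33.2358*p^4 + 4.0658*p^3 + 15.3865*p^2 - 0.4937*p - 0.0781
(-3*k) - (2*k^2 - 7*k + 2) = -2*k^2 + 4*k - 2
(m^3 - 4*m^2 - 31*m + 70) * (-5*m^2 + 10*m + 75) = -5*m^5 + 30*m^4 + 190*m^3 - 960*m^2 - 1625*m + 5250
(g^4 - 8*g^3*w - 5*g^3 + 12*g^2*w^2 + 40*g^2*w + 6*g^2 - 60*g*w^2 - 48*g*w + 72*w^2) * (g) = g^5 - 8*g^4*w - 5*g^4 + 12*g^3*w^2 + 40*g^3*w + 6*g^3 - 60*g^2*w^2 - 48*g^2*w + 72*g*w^2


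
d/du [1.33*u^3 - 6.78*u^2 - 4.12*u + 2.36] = 3.99*u^2 - 13.56*u - 4.12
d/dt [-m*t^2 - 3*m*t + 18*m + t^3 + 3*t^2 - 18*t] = -2*m*t - 3*m + 3*t^2 + 6*t - 18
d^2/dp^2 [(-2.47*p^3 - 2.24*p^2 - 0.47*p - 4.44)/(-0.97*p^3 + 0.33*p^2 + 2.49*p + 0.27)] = (-7.105427357601e-15*p^7 + 5.79652600000001*p^6 + 38.448084*p^5 + 89.452818*p^4 + 14.353152*p^3 - 51.199398*p^2 + 29.69622*p + 53.96031)/(0.912673*p^9 - 0.931491*p^8 - 6.711624*p^7 + 3.984228*p^6 + 17.74737*p^5 - 2.313522*p^4 - 16.557264*p^3 - 5.094252*p^2 - 0.544563*p - 0.019683)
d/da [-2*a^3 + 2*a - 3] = 2 - 6*a^2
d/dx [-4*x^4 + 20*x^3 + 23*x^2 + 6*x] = -16*x^3 + 60*x^2 + 46*x + 6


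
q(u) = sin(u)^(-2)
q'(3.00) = 704.52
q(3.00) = 50.21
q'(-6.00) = -88.03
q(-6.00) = 12.81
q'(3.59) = -22.12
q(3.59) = 5.32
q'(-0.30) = 74.03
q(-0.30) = 11.45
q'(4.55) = -0.34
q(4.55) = 1.03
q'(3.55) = -29.30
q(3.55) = 6.34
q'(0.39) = -33.66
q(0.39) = 6.92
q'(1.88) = 0.70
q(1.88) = 1.10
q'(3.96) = -3.51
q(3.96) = 1.88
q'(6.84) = -11.50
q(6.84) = 3.58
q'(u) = -2*cos(u)/sin(u)^3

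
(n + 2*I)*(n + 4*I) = n^2 + 6*I*n - 8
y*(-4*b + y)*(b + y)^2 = -4*b^3*y - 7*b^2*y^2 - 2*b*y^3 + y^4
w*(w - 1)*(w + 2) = w^3 + w^2 - 2*w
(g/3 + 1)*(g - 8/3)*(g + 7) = g^3/3 + 22*g^2/9 - 17*g/9 - 56/3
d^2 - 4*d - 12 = (d - 6)*(d + 2)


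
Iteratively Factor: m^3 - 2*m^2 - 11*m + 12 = (m - 1)*(m^2 - m - 12) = (m - 1)*(m + 3)*(m - 4)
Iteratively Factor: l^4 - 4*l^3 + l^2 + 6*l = (l + 1)*(l^3 - 5*l^2 + 6*l) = (l - 3)*(l + 1)*(l^2 - 2*l) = (l - 3)*(l - 2)*(l + 1)*(l)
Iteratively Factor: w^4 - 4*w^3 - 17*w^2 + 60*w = (w)*(w^3 - 4*w^2 - 17*w + 60) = w*(w - 3)*(w^2 - w - 20) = w*(w - 3)*(w + 4)*(w - 5)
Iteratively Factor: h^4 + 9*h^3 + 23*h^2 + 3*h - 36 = (h - 1)*(h^3 + 10*h^2 + 33*h + 36) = (h - 1)*(h + 4)*(h^2 + 6*h + 9) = (h - 1)*(h + 3)*(h + 4)*(h + 3)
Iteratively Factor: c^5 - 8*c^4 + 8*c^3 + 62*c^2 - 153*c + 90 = (c - 3)*(c^4 - 5*c^3 - 7*c^2 + 41*c - 30) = (c - 3)*(c + 3)*(c^3 - 8*c^2 + 17*c - 10) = (c - 3)*(c - 1)*(c + 3)*(c^2 - 7*c + 10) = (c - 3)*(c - 2)*(c - 1)*(c + 3)*(c - 5)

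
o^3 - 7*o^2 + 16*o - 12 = (o - 3)*(o - 2)^2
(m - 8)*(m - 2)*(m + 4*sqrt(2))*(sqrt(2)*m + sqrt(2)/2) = sqrt(2)*m^4 - 19*sqrt(2)*m^3/2 + 8*m^3 - 76*m^2 + 11*sqrt(2)*m^2 + 8*sqrt(2)*m + 88*m + 64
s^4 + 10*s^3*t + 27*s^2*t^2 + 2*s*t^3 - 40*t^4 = (s - t)*(s + 2*t)*(s + 4*t)*(s + 5*t)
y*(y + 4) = y^2 + 4*y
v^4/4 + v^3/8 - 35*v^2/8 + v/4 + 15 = (v/4 + 1)*(v - 3)*(v - 5/2)*(v + 2)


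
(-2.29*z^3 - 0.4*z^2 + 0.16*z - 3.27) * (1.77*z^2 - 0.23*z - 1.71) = -4.0533*z^5 - 0.1813*z^4 + 4.2911*z^3 - 5.1407*z^2 + 0.4785*z + 5.5917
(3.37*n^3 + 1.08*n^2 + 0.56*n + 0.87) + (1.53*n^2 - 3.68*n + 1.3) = 3.37*n^3 + 2.61*n^2 - 3.12*n + 2.17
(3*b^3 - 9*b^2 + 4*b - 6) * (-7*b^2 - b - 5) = -21*b^5 + 60*b^4 - 34*b^3 + 83*b^2 - 14*b + 30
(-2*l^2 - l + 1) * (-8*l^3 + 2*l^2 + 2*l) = 16*l^5 + 4*l^4 - 14*l^3 + 2*l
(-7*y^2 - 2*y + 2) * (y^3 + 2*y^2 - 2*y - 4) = -7*y^5 - 16*y^4 + 12*y^3 + 36*y^2 + 4*y - 8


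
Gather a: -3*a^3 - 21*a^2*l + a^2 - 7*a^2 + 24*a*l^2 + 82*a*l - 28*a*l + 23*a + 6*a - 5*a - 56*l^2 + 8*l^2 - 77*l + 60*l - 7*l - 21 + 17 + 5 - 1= -3*a^3 + a^2*(-21*l - 6) + a*(24*l^2 + 54*l + 24) - 48*l^2 - 24*l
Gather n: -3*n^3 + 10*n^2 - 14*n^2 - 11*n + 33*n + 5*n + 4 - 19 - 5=-3*n^3 - 4*n^2 + 27*n - 20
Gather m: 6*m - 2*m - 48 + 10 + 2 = 4*m - 36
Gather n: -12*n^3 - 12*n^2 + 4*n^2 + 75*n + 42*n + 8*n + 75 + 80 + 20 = -12*n^3 - 8*n^2 + 125*n + 175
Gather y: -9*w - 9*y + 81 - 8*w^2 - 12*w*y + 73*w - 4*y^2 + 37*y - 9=-8*w^2 + 64*w - 4*y^2 + y*(28 - 12*w) + 72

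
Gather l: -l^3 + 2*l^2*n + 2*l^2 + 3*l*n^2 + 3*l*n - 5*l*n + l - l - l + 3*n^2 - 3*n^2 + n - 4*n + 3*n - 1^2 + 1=-l^3 + l^2*(2*n + 2) + l*(3*n^2 - 2*n - 1)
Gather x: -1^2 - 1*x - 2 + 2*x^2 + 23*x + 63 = 2*x^2 + 22*x + 60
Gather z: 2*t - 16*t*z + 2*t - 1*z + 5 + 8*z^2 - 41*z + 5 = 4*t + 8*z^2 + z*(-16*t - 42) + 10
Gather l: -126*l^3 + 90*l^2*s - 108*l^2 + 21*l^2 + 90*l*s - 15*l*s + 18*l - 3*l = -126*l^3 + l^2*(90*s - 87) + l*(75*s + 15)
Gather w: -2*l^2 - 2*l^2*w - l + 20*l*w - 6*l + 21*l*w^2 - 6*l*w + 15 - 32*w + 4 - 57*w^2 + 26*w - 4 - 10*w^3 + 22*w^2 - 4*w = -2*l^2 - 7*l - 10*w^3 + w^2*(21*l - 35) + w*(-2*l^2 + 14*l - 10) + 15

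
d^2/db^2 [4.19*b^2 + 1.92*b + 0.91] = 8.38000000000000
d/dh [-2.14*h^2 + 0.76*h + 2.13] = 0.76 - 4.28*h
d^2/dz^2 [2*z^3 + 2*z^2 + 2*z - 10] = 12*z + 4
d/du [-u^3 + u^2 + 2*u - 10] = -3*u^2 + 2*u + 2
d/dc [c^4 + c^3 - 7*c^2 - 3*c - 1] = 4*c^3 + 3*c^2 - 14*c - 3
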